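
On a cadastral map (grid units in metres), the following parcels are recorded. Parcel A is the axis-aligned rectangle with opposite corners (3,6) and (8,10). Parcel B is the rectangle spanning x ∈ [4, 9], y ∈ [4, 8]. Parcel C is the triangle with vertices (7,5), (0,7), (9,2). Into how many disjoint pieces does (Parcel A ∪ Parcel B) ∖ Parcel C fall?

2

(Parcel A ∪ Parcel B) ∖ Parcel C splits into 2 disjoint pieces (area 27.3452, area 0.5444).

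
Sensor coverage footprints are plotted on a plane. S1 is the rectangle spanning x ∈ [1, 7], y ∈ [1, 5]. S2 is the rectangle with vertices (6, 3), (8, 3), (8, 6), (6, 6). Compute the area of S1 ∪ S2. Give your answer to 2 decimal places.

By inclusion–exclusion:
Individual areas: |S1| = 24, |S2| = 6.
|S1∩S2|: x∈[6,7], y∈[3,5] → 1·2 = 2.
|S1 ∪ S2| = 30 − 2 = 28.00.

28.00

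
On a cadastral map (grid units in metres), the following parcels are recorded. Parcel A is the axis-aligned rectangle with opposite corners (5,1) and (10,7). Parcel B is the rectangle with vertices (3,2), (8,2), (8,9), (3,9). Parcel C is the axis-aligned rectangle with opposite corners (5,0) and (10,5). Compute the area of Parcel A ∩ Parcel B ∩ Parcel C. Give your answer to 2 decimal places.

9.00

The intersection is the polygon with vertices (8,2), (5,2), (5,5), (8,5).
By the shoelace formula its area is 9.00.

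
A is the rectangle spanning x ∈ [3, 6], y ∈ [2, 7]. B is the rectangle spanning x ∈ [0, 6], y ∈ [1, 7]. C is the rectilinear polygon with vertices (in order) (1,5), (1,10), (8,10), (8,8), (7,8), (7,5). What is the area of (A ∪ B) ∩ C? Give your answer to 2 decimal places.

10.00

The region (A ∪ B) ∩ C is the polygon with vertices (3,7), (6,7), (6,5), (1,5), (1,7).
By the shoelace formula its area is 10.00.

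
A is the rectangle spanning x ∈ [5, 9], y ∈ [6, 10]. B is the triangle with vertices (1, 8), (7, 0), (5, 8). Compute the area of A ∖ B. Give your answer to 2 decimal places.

|A| = 16, |A∩B| = 0.5.
|A ∖ B| = |A| − |A∩B| = 16 − 0.5 = 15.50.

15.50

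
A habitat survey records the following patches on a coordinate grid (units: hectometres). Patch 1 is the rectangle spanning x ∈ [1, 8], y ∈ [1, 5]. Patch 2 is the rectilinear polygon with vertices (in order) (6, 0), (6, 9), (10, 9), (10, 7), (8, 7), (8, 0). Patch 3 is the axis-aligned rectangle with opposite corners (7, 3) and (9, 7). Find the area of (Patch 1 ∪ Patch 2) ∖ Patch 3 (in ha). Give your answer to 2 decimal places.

|Patch 1 ∪ Patch 2| = 42.
|(Patch 1 ∪ Patch 2) ∩ Patch 3| = 4.
|(Patch 1 ∪ Patch 2) ∖ Patch 3| = 42 − 4 = 38.00.

38.00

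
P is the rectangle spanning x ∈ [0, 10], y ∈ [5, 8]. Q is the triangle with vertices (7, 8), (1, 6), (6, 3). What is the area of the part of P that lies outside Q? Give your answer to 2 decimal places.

|P| = 30, |P∩Q| = 10.2667.
|P ∖ Q| = |P| − |P∩Q| = 30 − 10.2667 = 19.73.

19.73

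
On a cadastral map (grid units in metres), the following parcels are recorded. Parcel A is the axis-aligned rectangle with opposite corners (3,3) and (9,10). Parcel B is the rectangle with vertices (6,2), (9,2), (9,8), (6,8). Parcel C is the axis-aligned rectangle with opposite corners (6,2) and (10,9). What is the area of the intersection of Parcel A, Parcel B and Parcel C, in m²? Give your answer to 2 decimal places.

The intersection is the polygon with vertices (6,3), (6,8), (9,8), (9,3).
By the shoelace formula its area is 15.00.

15.00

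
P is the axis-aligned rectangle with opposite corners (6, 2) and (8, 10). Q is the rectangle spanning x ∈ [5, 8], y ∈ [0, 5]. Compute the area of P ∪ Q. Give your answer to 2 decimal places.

By inclusion–exclusion:
Individual areas: |P| = 16, |Q| = 15.
|P∩Q|: x∈[6,8], y∈[2,5] → 2·3 = 6.
|P ∪ Q| = 31 − 6 = 25.00.

25.00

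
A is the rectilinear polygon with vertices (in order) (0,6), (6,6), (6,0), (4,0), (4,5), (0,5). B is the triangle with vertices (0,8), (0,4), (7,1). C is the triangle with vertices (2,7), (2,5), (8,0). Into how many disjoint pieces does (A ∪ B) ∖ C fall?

2

(A ∪ B) ∖ C splits into 2 disjoint pieces (area 5.7143, area 14.8319).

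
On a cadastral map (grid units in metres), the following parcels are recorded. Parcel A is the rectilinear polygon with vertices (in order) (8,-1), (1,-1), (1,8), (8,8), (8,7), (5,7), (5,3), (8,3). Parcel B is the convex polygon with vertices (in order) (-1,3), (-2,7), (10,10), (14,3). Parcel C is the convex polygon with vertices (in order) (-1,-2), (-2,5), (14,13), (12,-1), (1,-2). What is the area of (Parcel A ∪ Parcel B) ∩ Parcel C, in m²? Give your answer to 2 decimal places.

97.02

|Parcel A ∪ Parcel B| = 106.125.
|(Parcel A ∪ Parcel B) ∩ Parcel C| = 97.02.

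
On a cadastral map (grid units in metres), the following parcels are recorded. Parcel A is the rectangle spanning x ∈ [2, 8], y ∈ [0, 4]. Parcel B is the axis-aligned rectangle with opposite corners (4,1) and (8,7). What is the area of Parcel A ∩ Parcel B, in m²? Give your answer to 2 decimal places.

|Parcel A∩Parcel B|: x∈[4,8], y∈[1,4] → 4·3 = 12.

12.00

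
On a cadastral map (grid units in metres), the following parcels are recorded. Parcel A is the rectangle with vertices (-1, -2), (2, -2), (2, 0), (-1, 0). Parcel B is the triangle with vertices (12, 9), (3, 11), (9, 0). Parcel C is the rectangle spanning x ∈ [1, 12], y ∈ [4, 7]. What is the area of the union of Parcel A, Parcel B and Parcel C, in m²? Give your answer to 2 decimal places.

68.00

By inclusion–exclusion:
Individual areas: |Parcel A| = 6, |Parcel B| = 43.5, |Parcel C| = 33.
|Parcel A∩Parcel B| = 0.
|Parcel A∩Parcel C| = 0 (no overlap).
|Parcel B∩Parcel C| = 14.5.
|Parcel A∩Parcel B∩Parcel C| = 0.
|Parcel A ∪ Parcel B ∪ Parcel C| = 82.5 − 14.5 + 0 = 68.00.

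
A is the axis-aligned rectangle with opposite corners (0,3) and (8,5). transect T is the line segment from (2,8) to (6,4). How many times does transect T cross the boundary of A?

The segment meets the boundary at (5,5).

1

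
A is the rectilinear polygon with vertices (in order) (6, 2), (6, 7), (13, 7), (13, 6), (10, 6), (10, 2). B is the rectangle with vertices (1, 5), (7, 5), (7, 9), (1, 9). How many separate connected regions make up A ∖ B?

A ∖ B is a single connected region.

1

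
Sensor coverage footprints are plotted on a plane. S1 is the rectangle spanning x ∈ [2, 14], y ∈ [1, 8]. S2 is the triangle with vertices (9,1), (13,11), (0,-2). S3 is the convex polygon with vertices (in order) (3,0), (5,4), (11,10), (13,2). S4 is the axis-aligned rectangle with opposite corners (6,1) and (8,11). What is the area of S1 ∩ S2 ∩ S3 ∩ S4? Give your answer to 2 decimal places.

The intersection is the polygon with vertices (6,1), (6,4), (8,6), (8,1).
By the shoelace formula its area is 8.00.

8.00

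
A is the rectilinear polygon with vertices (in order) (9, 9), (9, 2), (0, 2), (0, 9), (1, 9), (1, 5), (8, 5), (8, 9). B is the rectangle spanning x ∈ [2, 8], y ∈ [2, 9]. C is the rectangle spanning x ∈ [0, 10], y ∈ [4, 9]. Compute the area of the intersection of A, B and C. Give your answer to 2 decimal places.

6.00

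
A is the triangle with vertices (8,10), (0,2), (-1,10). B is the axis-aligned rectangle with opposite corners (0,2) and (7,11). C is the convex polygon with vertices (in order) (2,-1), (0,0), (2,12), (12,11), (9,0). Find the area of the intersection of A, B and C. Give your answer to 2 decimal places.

The intersection is the polygon with vertices (7,10), (7,9), (0.4,2.4), (1.667,10).
By the shoelace formula its area is 23.57.

23.57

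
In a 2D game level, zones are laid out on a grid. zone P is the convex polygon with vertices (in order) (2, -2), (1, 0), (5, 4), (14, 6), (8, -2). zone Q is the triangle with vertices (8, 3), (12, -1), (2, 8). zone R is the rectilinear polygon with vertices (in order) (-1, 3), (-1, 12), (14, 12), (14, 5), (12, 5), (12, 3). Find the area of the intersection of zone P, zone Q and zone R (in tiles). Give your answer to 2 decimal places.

0.50

The intersection is the polygon with vertices (8,3), (7.556,3), (6.158,4.257), (6.421,4.316).
By the shoelace formula its area is 0.50.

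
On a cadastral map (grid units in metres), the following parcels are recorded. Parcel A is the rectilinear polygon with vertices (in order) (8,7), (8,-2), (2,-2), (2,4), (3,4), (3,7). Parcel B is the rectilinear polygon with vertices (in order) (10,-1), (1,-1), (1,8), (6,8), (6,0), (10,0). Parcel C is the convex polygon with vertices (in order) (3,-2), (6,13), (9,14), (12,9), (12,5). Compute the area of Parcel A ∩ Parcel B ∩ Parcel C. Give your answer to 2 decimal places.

14.86

The intersection is the polygon with vertices (3.2,-1), (4.8,7), (6,7), (6,0.333), (4.286,-1).
By the shoelace formula its area is 14.86.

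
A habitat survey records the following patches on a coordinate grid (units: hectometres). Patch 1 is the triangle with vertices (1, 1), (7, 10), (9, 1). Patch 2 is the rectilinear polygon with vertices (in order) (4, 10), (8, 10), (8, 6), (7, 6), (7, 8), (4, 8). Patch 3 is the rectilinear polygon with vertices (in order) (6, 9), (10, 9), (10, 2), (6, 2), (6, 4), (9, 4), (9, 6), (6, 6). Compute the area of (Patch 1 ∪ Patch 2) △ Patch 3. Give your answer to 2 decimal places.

|Patch 1 ∪ Patch 2| = 42.8889.
|(Patch 1 ∪ Patch 2) ∩ Patch 3| = 11.1111.
|(Patch 1 ∪ Patch 2) △ Patch 3| = 42.8889 + 22 − 22.2222 = 42.67.

42.67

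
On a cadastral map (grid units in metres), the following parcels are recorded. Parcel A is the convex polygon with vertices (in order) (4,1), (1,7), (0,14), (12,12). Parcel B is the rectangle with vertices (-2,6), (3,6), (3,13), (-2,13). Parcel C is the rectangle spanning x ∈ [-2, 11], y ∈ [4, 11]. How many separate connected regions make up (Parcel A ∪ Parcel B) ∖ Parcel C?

2

(Parcel A ∪ Parcel B) ∖ Parcel C splits into 2 disjoint pieces (area 27.6161, area 5.5227).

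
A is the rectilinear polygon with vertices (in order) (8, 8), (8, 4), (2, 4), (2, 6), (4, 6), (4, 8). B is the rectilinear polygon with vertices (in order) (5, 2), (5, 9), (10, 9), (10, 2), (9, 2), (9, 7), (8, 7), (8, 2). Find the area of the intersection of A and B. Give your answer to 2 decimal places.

12.00

The intersection is the polygon with vertices (8,7), (8,4), (5,4), (5,8), (8,8).
By the shoelace formula its area is 12.00.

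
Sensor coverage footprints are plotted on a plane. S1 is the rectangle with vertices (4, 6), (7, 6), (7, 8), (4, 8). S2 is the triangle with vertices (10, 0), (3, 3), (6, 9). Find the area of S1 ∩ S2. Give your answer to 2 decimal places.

The intersection is the polygon with vertices (7,6), (4.5,6), (5.5,8), (6.444,8), (7,6.75).
By the shoelace formula its area is 3.65.

3.65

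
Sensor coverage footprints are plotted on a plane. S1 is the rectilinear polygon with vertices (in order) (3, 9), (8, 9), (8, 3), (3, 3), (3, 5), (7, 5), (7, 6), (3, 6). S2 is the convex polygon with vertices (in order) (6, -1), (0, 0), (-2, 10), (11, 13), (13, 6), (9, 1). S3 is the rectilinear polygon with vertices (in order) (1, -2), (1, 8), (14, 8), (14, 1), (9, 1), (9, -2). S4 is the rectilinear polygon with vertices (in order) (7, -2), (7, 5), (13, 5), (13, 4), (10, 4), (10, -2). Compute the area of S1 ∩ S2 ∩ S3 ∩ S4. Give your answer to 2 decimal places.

2.00

The intersection is the polygon with vertices (7,3), (7,5), (8,5), (8,3).
By the shoelace formula its area is 2.00.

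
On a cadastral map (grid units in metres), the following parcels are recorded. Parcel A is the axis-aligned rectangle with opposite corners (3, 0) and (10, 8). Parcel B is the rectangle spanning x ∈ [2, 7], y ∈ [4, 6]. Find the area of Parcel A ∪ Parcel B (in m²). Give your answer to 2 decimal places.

By inclusion–exclusion:
Individual areas: |Parcel A| = 56, |Parcel B| = 10.
|Parcel A∩Parcel B|: x∈[3,7], y∈[4,6] → 4·2 = 8.
|Parcel A ∪ Parcel B| = 66 − 8 = 58.00.

58.00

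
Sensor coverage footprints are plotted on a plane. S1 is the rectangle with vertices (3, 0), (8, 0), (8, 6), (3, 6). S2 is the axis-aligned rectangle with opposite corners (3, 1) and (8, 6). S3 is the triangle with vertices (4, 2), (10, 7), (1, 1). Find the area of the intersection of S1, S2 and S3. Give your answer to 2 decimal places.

The intersection is the polygon with vertices (3,2.333), (8,5.667), (8,5.333), (4,2), (3,1.667).
By the shoelace formula its area is 3.50.

3.50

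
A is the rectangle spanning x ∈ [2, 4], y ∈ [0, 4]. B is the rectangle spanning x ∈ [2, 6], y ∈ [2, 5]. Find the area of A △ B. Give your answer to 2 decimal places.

|A∩B|: x∈[2,4], y∈[2,4] → 2·2 = 4.
|A △ B| = |A| + |B| − 2·|A∩B| = 8 + 12 − 8 = 12.00.

12.00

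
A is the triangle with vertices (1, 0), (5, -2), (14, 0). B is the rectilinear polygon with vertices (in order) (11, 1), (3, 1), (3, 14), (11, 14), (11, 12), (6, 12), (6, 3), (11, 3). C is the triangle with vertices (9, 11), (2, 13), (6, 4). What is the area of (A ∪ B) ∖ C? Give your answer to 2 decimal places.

|A ∪ B| = 72.
|(A ∪ B) ∩ C| = 14.7321.
|(A ∪ B) ∖ C| = 72 − 14.7321 = 57.27.

57.27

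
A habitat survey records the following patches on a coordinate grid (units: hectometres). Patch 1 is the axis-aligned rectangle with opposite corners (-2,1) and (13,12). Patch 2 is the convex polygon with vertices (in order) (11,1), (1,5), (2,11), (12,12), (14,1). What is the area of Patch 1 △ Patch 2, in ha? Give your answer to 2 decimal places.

67.50

|Patch 1| = 165, |Patch 2| = 103, |Patch 1∩Patch 2| = 100.25.
|Patch 1 △ Patch 2| = |Patch 1| + |Patch 2| − 2·|Patch 1∩Patch 2| = 165 + 103 − 200.5 = 67.50.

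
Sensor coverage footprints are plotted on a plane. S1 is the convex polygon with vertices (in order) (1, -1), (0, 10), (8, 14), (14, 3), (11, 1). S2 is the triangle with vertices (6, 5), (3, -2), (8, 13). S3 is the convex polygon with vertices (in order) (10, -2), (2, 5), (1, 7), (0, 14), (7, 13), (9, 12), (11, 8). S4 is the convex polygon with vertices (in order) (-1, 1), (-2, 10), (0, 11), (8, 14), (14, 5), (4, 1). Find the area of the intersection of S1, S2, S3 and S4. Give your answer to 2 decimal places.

3.99

The intersection is the polygon with vertices (7.889,12.556), (6,5), (4.909,2.454), (4.581,2.742), (7.857,12.571).
By the shoelace formula its area is 3.99.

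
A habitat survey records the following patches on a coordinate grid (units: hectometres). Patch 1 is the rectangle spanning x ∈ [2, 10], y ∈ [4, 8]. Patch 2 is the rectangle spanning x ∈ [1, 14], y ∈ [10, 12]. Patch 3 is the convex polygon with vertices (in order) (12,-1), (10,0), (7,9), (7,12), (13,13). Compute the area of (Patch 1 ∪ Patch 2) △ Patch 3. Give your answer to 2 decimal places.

75.07

|Patch 1 ∪ Patch 2| = 58.
|(Patch 1 ∪ Patch 2) ∩ Patch 3| = 19.7143.
|(Patch 1 ∪ Patch 2) △ Patch 3| = 58 + 56.5 − 39.4286 = 75.07.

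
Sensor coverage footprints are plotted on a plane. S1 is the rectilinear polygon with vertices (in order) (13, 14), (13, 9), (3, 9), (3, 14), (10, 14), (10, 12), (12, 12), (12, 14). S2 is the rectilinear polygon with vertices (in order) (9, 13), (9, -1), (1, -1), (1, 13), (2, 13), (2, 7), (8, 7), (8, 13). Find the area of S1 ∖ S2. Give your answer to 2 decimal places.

42.00

|S1| = 46, |S1∩S2| = 4.
|S1 ∖ S2| = |S1| − |S1∩S2| = 46 − 4 = 42.00.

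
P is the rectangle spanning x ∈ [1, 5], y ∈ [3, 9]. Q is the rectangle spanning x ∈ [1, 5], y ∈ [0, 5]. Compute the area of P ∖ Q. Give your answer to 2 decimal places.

|P∩Q|: x∈[1,5], y∈[3,5] → 4·2 = 8.
|P| = 24.
|P ∖ Q| = |P| − |P∩Q| = 24 − 8 = 16.00.

16.00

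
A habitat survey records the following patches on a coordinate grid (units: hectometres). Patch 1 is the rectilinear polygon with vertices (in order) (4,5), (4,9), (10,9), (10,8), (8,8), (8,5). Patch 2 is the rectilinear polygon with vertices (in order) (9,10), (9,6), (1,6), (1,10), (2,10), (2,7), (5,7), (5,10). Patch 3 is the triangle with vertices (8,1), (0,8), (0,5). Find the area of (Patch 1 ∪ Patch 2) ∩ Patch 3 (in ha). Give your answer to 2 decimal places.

0.72

The region (Patch 1 ∪ Patch 2) ∩ Patch 3 is the polygon with vertices (1,6), (1,7.125), (2.286,6).
By the shoelace formula its area is 0.72.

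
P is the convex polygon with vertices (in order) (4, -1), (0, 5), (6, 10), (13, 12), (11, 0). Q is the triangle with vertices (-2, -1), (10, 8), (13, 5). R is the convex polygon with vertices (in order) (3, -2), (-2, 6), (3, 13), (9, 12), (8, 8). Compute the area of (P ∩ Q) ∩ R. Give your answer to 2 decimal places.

The region (P ∩ Q) ∩ R is the polygon with vertices (6.8,5.6), (4.875,1.75), (2.737,0.895), (2,2).
By the shoelace formula its area is 7.27.

7.27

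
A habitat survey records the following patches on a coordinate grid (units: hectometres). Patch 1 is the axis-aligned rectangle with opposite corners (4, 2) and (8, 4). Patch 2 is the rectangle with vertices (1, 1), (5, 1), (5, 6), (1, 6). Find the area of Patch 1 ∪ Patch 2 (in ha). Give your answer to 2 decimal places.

26.00

By inclusion–exclusion:
Individual areas: |Patch 1| = 8, |Patch 2| = 20.
|Patch 1∩Patch 2|: x∈[4,5], y∈[2,4] → 1·2 = 2.
|Patch 1 ∪ Patch 2| = 28 − 2 = 26.00.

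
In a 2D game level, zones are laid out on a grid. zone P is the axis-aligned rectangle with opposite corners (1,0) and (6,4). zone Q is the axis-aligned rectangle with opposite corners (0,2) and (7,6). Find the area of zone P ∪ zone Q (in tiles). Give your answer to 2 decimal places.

By inclusion–exclusion:
Individual areas: |zone P| = 20, |zone Q| = 28.
|zone P∩zone Q|: x∈[1,6], y∈[2,4] → 5·2 = 10.
|zone P ∪ zone Q| = 48 − 10 = 38.00.

38.00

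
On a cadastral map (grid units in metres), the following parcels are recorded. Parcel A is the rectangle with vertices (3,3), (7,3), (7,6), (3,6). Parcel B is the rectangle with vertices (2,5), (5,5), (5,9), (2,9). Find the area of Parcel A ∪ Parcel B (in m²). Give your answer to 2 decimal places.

By inclusion–exclusion:
Individual areas: |Parcel A| = 12, |Parcel B| = 12.
|Parcel A∩Parcel B|: x∈[3,5], y∈[5,6] → 2·1 = 2.
|Parcel A ∪ Parcel B| = 24 − 2 = 22.00.

22.00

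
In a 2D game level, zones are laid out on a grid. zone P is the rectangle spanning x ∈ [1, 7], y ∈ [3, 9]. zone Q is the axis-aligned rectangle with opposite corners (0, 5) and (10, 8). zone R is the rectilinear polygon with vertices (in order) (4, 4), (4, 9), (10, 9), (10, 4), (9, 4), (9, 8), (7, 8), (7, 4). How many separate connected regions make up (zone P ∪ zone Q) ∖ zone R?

2

(zone P ∪ zone Q) ∖ zone R splits into 2 disjoint pieces (area 24, area 6).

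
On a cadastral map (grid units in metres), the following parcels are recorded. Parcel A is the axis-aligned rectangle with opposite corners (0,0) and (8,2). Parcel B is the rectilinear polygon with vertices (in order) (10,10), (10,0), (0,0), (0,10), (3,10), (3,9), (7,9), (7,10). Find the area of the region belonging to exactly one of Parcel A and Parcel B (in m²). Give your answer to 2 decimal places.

|Parcel A| = 16, |Parcel B| = 96, |Parcel A∩Parcel B| = 16.
|Parcel A △ Parcel B| = |Parcel A| + |Parcel B| − 2·|Parcel A∩Parcel B| = 16 + 96 − 32 = 80.00.

80.00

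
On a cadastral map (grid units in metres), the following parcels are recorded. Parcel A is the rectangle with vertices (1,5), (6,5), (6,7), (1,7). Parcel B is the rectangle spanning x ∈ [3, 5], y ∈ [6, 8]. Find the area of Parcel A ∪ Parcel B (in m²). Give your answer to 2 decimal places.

12.00

By inclusion–exclusion:
Individual areas: |Parcel A| = 10, |Parcel B| = 4.
|Parcel A∩Parcel B|: x∈[3,5], y∈[6,7] → 2·1 = 2.
|Parcel A ∪ Parcel B| = 14 − 2 = 12.00.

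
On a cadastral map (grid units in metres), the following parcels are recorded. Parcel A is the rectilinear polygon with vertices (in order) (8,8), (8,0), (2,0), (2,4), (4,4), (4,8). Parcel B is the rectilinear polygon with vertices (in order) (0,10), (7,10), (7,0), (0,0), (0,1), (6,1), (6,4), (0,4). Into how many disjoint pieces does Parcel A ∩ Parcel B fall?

1

Parcel A ∩ Parcel B is a single connected region.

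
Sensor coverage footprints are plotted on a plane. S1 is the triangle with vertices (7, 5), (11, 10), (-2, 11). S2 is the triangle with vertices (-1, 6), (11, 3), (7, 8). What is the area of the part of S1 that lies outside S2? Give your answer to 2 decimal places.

27.79

|S1| = 34.5, |S1∩S2| = 6.7091.
|S1 ∖ S2| = |S1| − |S1∩S2| = 34.5 − 6.7091 = 27.79.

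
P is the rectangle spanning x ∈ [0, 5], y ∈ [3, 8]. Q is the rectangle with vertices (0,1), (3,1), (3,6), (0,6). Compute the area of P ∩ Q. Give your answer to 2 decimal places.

|P∩Q|: x∈[0,3], y∈[3,6] → 3·3 = 9.

9.00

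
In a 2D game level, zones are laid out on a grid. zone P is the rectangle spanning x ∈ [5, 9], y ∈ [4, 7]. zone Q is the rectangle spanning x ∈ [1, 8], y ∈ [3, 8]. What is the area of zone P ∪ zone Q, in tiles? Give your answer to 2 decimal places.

By inclusion–exclusion:
Individual areas: |zone P| = 12, |zone Q| = 35.
|zone P∩zone Q|: x∈[5,8], y∈[4,7] → 3·3 = 9.
|zone P ∪ zone Q| = 47 − 9 = 38.00.

38.00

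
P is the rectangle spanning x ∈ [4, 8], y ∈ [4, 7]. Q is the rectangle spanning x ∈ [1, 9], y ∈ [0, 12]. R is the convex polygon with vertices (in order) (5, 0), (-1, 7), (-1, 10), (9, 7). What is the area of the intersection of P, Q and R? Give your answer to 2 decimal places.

11.55

The intersection is the polygon with vertices (4,7), (8,7), (8,5.25), (7.286,4), (4,4).
By the shoelace formula its area is 11.55.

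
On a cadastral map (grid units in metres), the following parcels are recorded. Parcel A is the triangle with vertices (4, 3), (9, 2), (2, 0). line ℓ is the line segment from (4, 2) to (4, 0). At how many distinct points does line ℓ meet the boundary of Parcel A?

1

The segment meets the boundary at (4,0.571).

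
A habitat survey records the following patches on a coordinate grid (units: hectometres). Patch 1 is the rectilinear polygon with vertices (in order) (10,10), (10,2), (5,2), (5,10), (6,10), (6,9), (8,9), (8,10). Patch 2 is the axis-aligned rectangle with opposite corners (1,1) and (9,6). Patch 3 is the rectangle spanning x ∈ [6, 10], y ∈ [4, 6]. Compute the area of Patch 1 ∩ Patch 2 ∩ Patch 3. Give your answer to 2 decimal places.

The intersection is the polygon with vertices (9,6), (9,4), (6,4), (6,6).
By the shoelace formula its area is 6.00.

6.00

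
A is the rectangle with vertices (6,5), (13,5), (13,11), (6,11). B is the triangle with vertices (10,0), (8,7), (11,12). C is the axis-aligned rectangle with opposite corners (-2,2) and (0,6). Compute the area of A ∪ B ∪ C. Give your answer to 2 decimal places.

54.87

By inclusion–exclusion:
Individual areas: |A| = 42, |B| = 15.5, |C| = 8.
|A∩B| = 10.6286.
|A∩C| = 0 (no overlap).
|B∩C| = 0.
|A∩B∩C| = 0.
|A ∪ B ∪ C| = 65.5 − 10.6286 + 0 = 54.87.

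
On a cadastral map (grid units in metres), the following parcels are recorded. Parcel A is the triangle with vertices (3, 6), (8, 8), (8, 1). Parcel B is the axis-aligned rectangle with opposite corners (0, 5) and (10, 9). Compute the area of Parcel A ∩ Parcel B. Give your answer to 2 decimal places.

The intersection is the polygon with vertices (8,8), (8,5), (4,5), (3,6).
By the shoelace formula its area is 9.50.

9.50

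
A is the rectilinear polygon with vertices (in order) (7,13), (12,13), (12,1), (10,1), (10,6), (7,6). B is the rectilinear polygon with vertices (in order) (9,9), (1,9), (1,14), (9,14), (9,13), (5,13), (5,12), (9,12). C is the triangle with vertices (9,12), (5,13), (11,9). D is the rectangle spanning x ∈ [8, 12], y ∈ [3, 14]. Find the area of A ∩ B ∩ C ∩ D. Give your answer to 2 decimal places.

1.33

The intersection is the polygon with vertices (9,10.333), (8,11), (8,12), (9,12).
By the shoelace formula its area is 1.33.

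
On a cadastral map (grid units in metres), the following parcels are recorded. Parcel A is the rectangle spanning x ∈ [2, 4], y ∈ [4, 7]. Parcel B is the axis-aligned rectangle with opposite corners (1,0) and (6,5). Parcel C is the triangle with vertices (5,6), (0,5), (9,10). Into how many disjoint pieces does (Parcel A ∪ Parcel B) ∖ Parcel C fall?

2

(Parcel A ∪ Parcel B) ∖ Parcel C splits into 2 disjoint pieces (area 0.7111, area 26.2).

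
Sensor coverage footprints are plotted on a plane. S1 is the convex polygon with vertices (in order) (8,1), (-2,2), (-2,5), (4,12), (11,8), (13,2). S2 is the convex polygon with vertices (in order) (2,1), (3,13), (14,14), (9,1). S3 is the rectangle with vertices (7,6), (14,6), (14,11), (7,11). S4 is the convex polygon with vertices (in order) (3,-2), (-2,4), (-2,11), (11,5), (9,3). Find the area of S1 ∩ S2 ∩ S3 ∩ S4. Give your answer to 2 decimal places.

The intersection is the polygon with vertices (7,6), (7,6.846), (8.833,6).
By the shoelace formula its area is 0.78.

0.78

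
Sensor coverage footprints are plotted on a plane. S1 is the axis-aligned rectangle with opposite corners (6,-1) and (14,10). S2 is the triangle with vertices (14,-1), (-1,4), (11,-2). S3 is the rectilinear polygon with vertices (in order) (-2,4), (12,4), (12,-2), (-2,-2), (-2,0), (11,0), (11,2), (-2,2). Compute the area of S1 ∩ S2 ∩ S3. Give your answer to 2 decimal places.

The intersection is the polygon with vertices (12,-0.333), (12,-1), (9,-1), (7,0), (11,0), (11,0).
By the shoelace formula its area is 3.83.

3.83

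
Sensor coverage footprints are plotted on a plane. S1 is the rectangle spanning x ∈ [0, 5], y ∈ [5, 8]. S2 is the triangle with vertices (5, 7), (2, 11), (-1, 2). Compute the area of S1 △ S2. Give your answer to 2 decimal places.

|S1| = 15, |S2| = 19.5, |S1∩S2| = 10.725.
|S1 △ S2| = |S1| + |S2| − 2·|S1∩S2| = 15 + 19.5 − 21.45 = 13.05.

13.05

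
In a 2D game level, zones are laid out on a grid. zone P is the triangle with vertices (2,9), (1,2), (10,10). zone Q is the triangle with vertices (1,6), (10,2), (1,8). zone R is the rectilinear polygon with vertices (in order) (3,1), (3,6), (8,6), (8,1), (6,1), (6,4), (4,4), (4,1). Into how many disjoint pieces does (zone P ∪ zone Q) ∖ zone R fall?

(zone P ∪ zone Q) ∖ zone R splits into 3 disjoint pieces (area 25.9954, area 0.4444, area 0.0556).

3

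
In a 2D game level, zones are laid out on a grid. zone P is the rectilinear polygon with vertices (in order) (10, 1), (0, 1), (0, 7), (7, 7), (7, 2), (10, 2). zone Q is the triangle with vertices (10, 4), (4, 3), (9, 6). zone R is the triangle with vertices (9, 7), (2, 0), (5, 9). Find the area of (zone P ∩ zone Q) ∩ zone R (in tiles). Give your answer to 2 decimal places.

0.65

The region (zone P ∩ zone Q) ∩ zone R is the polygon with vertices (4,3), (6.5,4.5), (5.2,3.2).
By the shoelace formula its area is 0.65.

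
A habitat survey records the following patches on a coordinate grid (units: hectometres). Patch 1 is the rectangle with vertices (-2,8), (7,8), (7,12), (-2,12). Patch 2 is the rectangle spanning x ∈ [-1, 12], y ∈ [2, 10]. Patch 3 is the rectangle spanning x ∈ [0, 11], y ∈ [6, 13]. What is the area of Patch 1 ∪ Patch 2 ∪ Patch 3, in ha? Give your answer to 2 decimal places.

143.00

By inclusion–exclusion:
Individual areas: |Patch 1| = 36, |Patch 2| = 104, |Patch 3| = 77.
|Patch 1∩Patch 2|: x∈[-1,7], y∈[8,10] → 8·2 = 16.
|Patch 1∩Patch 3|: x∈[0,7], y∈[8,12] → 7·4 = 28.
|Patch 2∩Patch 3|: x∈[0,11], y∈[6,10] → 11·4 = 44.
|Patch 1∩Patch 2∩Patch 3| = 14.
|Patch 1 ∪ Patch 2 ∪ Patch 3| = 217 − 88 + 14 = 143.00.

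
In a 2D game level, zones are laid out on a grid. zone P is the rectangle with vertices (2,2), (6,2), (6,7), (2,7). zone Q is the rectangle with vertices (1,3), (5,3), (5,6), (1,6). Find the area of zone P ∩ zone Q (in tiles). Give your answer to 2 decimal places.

9.00

|zone P∩zone Q|: x∈[2,5], y∈[3,6] → 3·3 = 9.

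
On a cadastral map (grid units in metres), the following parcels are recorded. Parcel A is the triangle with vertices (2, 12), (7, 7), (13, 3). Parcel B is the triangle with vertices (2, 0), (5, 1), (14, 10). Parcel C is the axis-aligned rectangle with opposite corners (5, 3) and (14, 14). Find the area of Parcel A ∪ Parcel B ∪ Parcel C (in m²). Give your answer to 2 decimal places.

103.92

By inclusion–exclusion:
Individual areas: |Parcel A| = 5, |Parcel B| = 9, |Parcel C| = 99.
|Parcel A∩Parcel B| = 0.2629.
|Parcel A∩Parcel C| = 4.1818.
|Parcel B∩Parcel C| = 4.9.
|Parcel A∩Parcel B∩Parcel C| = 0.2629.
|Parcel A ∪ Parcel B ∪ Parcel C| = 113 − 9.3447 + 0.2629 = 103.92.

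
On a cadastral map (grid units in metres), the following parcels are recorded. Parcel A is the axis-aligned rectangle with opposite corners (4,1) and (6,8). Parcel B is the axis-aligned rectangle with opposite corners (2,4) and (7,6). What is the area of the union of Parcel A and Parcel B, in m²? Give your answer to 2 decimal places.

20.00

By inclusion–exclusion:
Individual areas: |Parcel A| = 14, |Parcel B| = 10.
|Parcel A∩Parcel B|: x∈[4,6], y∈[4,6] → 2·2 = 4.
|Parcel A ∪ Parcel B| = 24 − 4 = 20.00.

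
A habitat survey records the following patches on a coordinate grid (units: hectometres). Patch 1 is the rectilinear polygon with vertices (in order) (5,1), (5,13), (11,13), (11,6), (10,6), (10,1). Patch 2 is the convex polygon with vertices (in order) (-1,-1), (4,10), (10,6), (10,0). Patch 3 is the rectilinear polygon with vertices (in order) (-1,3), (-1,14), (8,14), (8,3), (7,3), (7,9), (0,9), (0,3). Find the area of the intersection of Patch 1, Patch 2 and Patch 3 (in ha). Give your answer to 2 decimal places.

4.75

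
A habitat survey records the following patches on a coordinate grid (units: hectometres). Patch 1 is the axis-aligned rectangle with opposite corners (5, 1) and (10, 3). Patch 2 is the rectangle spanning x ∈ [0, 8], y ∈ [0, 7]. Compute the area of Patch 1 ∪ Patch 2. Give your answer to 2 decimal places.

By inclusion–exclusion:
Individual areas: |Patch 1| = 10, |Patch 2| = 56.
|Patch 1∩Patch 2|: x∈[5,8], y∈[1,3] → 3·2 = 6.
|Patch 1 ∪ Patch 2| = 66 − 6 = 60.00.

60.00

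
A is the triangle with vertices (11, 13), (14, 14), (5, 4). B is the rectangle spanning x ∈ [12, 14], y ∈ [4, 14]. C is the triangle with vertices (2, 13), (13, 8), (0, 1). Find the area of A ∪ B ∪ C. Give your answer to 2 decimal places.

95.74

By inclusion–exclusion:
Individual areas: |A| = 10.5, |B| = 20, |C| = 71.
|A∩B| = 1.5556.
|A∩C| = 3.7053.
|B∩C| = 0.4965.
|A∩B∩C| = 0.
|A ∪ B ∪ C| = 101.5 − 5.7574 + 0 = 95.74.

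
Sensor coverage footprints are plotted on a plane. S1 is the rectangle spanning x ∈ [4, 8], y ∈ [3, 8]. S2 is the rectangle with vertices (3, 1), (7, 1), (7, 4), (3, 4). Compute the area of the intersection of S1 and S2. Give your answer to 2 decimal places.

|S1∩S2|: x∈[4,7], y∈[3,4] → 3·1 = 3.

3.00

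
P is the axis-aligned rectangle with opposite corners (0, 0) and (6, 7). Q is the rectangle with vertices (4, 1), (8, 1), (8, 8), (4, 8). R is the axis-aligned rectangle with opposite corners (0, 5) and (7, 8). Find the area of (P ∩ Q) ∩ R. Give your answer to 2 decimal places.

The region (P ∩ Q) ∩ R is the polygon with vertices (6,5), (4,5), (4,7), (6,7).
By the shoelace formula its area is 4.00.

4.00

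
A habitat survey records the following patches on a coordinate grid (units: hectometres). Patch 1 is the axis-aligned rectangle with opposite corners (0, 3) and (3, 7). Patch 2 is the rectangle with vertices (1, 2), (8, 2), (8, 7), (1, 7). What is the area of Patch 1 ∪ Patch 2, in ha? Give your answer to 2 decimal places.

39.00

By inclusion–exclusion:
Individual areas: |Patch 1| = 12, |Patch 2| = 35.
|Patch 1∩Patch 2|: x∈[1,3], y∈[3,7] → 2·4 = 8.
|Patch 1 ∪ Patch 2| = 47 − 8 = 39.00.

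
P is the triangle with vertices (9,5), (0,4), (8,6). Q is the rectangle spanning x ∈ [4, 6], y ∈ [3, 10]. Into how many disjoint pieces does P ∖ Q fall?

P ∖ Q splits into 2 disjoint pieces (area 2.5, area 1.1111).

2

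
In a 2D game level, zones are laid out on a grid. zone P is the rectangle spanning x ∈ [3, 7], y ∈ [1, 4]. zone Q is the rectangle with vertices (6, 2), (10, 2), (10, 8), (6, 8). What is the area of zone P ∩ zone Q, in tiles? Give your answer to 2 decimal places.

|zone P∩zone Q|: x∈[6,7], y∈[2,4] → 1·2 = 2.

2.00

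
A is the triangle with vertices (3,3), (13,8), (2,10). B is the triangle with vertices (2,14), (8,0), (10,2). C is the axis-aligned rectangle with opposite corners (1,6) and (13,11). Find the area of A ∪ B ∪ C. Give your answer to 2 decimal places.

By inclusion–exclusion:
Individual areas: |A| = 37.5, |B| = 20, |C| = 60.
|A∩B| = 7.3736.
|A∩C| = 27.8571.
|B∩C| = 6.5476.
|A∩B∩C| = 5.2684.
|A ∪ B ∪ C| = 117.5 − 41.7784 + 5.2684 = 80.99.

80.99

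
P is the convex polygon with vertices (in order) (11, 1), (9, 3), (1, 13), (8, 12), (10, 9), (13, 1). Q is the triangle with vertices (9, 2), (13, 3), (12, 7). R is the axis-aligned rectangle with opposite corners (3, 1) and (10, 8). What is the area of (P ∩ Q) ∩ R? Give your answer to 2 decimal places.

0.50

The region (P ∩ Q) ∩ R is the polygon with vertices (10,3.667), (10,2.25), (9.8,2.2), (9.375,2.625).
By the shoelace formula its area is 0.50.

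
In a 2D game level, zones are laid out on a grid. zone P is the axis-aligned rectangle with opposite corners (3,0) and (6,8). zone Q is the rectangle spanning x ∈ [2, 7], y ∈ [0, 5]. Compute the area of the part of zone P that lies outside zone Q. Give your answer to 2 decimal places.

9.00

|zone P∩zone Q|: x∈[3,6], y∈[0,5] → 3·5 = 15.
|zone P| = 24.
|zone P ∖ zone Q| = |zone P| − |zone P∩zone Q| = 24 − 15 = 9.00.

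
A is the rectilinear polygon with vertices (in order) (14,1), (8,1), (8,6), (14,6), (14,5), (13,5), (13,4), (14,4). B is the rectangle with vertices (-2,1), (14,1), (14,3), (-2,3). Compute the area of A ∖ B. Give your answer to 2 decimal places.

|A| = 29, |A∩B| = 12.
|A ∖ B| = |A| − |A∩B| = 29 − 12 = 17.00.

17.00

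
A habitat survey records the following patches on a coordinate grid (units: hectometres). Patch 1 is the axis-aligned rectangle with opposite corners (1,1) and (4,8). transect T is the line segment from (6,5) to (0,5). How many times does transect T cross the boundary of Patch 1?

2

The segment meets the boundary at (1,5), (4,5).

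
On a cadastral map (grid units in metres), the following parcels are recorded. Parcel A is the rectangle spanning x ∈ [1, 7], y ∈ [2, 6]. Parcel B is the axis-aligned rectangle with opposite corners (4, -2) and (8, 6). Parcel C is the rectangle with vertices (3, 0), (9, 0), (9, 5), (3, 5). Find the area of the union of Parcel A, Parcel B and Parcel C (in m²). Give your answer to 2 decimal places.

51.00

By inclusion–exclusion:
Individual areas: |Parcel A| = 24, |Parcel B| = 32, |Parcel C| = 30.
|Parcel A∩Parcel B|: x∈[4,7], y∈[2,6] → 3·4 = 12.
|Parcel A∩Parcel C|: x∈[3,7], y∈[2,5] → 4·3 = 12.
|Parcel B∩Parcel C|: x∈[4,8], y∈[0,5] → 4·5 = 20.
|Parcel A∩Parcel B∩Parcel C| = 9.
|Parcel A ∪ Parcel B ∪ Parcel C| = 86 − 44 + 9 = 51.00.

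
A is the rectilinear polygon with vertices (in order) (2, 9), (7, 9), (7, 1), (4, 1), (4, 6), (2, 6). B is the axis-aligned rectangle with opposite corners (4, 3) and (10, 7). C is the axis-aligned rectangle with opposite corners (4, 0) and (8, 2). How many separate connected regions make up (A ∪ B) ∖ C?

1

(A ∪ B) ∖ C is a single connected region.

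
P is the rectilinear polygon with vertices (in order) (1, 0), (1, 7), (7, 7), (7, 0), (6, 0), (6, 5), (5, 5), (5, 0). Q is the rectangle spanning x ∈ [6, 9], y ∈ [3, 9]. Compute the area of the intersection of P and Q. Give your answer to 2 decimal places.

4.00

The intersection is the polygon with vertices (7,7), (7,3), (6,3), (6,5), (6,7).
By the shoelace formula its area is 4.00.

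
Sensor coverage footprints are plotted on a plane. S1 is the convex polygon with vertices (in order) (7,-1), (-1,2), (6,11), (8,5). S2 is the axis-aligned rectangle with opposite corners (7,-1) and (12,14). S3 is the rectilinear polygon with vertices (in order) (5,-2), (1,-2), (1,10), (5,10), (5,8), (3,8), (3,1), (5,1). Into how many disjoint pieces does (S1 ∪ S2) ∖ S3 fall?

(S1 ∪ S2) ∖ S3 splits into 2 disjoint pieces (area 3.3214, area 109.8214).

2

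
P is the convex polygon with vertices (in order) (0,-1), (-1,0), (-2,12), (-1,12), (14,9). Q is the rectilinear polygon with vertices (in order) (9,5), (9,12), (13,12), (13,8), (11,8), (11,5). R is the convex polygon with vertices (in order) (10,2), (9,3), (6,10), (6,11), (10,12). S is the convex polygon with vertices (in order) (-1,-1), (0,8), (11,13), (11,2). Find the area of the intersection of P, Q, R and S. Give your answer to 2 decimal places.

4.11

The intersection is the polygon with vertices (9,10), (10,9.8), (10,6.143), (9,5.429).
By the shoelace formula its area is 4.11.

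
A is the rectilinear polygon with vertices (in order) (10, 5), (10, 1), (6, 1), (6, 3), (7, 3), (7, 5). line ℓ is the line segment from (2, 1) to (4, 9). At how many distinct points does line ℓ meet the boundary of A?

0

The segment lies entirely outside A and never meets its boundary.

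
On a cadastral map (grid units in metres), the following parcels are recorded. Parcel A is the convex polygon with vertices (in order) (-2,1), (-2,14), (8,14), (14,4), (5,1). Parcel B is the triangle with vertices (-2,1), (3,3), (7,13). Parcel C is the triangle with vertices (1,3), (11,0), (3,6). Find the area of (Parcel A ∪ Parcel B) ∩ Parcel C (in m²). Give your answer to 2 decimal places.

The region (Parcel A ∪ Parcel B) ∩ Parcel C is the polygon with vertices (6.263,1.421), (1,3), (3,6), (8.231,2.077).
By the shoelace formula its area is 15.05.

15.05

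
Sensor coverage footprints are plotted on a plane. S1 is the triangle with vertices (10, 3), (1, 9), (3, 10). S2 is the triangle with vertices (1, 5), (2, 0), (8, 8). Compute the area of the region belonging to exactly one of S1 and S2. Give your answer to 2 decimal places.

26.39

|S1| = 10.5, |S2| = 19, |S1∩S2| = 1.5551.
|S1 △ S2| = |S1| + |S2| − 2·|S1∩S2| = 10.5 + 19 − 3.1103 = 26.39.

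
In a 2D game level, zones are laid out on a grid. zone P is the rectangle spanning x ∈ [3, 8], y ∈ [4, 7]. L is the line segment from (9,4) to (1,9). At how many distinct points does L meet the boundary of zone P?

2

The segment meets the boundary at (4.2,7), (8,4.625).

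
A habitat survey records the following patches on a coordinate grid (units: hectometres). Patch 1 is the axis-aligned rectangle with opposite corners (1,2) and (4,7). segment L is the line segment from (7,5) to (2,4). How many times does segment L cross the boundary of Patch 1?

1

The segment meets the boundary at (4,4.4).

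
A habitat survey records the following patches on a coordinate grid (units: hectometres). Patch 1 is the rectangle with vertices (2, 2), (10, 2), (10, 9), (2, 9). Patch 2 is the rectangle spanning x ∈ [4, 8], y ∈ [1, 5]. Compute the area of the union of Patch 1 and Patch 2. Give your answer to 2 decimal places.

60.00

By inclusion–exclusion:
Individual areas: |Patch 1| = 56, |Patch 2| = 16.
|Patch 1∩Patch 2|: x∈[4,8], y∈[2,5] → 4·3 = 12.
|Patch 1 ∪ Patch 2| = 72 − 12 = 60.00.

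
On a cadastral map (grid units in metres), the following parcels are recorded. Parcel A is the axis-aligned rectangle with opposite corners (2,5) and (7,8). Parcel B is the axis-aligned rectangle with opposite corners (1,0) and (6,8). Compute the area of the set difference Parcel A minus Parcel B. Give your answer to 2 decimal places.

3.00

|Parcel A∩Parcel B|: x∈[2,6], y∈[5,8] → 4·3 = 12.
|Parcel A| = 15.
|Parcel A ∖ Parcel B| = |Parcel A| − |Parcel A∩Parcel B| = 15 − 12 = 3.00.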